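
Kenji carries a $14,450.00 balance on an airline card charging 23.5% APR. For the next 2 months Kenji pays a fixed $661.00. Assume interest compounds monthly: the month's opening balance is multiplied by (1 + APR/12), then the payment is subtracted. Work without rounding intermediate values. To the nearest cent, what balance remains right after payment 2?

$13,686.56

Monthly rate r = 23.5%/12 = 1.95833% = 0.0195833.
Each month: B ← B·(1+r) − $661.00.
Month 1: interest $282.98; balance after payment $14,071.98.
Month 2: interest $275.58; balance after payment $13,686.56.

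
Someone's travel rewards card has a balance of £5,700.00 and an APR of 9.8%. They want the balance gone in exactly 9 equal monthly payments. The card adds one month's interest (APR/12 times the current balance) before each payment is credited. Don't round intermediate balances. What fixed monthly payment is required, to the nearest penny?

£659.47

Monthly rate r = 9.8%/12 = 0.816667% = 0.00816667.
Level-payment amortization: P = B₀·r / (1 − (1+r)^(−n)) = 5700.00·0.00816667 / (1 − 1.00817^(−9)).
Denominator 1 − (1+r)^(−9) = 0.0705864648.
P = 46.55 / 0.0705864648 ≈ 659.47.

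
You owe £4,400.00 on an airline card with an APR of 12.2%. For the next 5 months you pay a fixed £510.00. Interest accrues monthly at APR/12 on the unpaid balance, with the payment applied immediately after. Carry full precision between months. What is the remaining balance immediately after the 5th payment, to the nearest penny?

Monthly rate r = 12.2%/12 = 1.01667% = 0.0101667.
Each month: B ← B·(1+r) − £510.00.
Month 1: interest £44.73; balance after payment £3,934.73.
Month 2: interest £40.00; balance after payment £3,464.74.
Month 3: interest £35.22; balance after payment £2,989.96.
Month 4: interest £30.40; balance after payment £2,510.36.
Month 5: interest £25.52; balance after payment £2,025.88.

£2,025.88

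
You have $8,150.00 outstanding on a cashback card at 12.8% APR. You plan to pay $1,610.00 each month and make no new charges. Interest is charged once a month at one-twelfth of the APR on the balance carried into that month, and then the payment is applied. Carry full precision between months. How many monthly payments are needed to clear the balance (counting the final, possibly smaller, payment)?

Monthly rate r = 12.8%/12 = 1.06667% = 0.0106667.
Recurrence: B ← B·(1+r) − $1,610.00.
Month 1: interest $86.93; balance after payment $6,626.93.
Month 2: interest $70.69; balance after payment $5,087.62.
Month 3: interest $54.27; balance after payment $3,531.89.
Month 4: interest $37.67; balance after payment $1,959.56.
Month 5: interest $20.90; balance after payment $370.46.
Month 6: interest $3.95; balance after payment $0.00.

6 months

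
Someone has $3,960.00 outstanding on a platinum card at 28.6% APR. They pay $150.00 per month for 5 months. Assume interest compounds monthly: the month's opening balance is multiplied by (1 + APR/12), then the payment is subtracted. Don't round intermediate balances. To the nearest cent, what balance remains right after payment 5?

$3,668.32

Monthly rate r = 28.6%/12 = 2.38333% = 0.0238333.
Each month: B ← B·(1+r) − $150.00.
Month 1: interest $94.38; balance after payment $3,904.38.
Month 2: interest $93.05; balance after payment $3,847.43.
Month 3: interest $91.70; balance after payment $3,789.13.
Month 4: interest $90.31; balance after payment $3,729.44.
Month 5: interest $88.88; balance after payment $3,668.32.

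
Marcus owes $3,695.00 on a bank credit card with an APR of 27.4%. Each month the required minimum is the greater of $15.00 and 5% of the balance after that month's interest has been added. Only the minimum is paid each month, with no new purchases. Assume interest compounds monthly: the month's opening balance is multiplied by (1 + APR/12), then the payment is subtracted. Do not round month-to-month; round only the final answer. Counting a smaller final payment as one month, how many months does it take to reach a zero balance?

Monthly rate r = 27.4%/12 = 2.28333% = 0.0228333.
While 5% of the post-interest balance exceeds $15.00, each month B ← (B·(1+r))·(1 − 0.05), i.e. B shrinks by the factor (1+r)·0.95 = 0.97169.
This holds for months 1–89. Entering month 90 the balance is $286.85; 5% of the post-interest balance is now below $15.00, so the flat $15.00 minimum applies from here.
From month 90 a fixed $15.00 at rate r clears $286.85 in 26 more payments. Total: 89 + 26 = 115 months.

115 months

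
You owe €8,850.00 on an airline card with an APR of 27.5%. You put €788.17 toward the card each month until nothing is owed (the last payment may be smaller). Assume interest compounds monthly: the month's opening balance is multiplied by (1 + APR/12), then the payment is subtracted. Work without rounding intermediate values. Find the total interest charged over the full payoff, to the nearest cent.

€1,499.38

Monthly rate r = 27.5%/12 = 2.29167% = 0.0229167.
Payoff takes n = ⌈−ln(1 − rB₀/P)/ln(1+r)⌉ = ⌈13.130⌉ = 14 payments; the last is €103.17.
Total paid = 13·€788.17 + €103.17 = €10,349.38.
Total interest = total paid − principal = €10,349.38 − €8,850.00 = €1,499.38.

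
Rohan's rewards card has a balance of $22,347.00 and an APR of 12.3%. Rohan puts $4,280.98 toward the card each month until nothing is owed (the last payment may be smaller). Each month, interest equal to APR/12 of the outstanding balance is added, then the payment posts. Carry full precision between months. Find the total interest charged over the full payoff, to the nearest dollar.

$743

Monthly rate r = 12.3%/12 = 1.025% = 0.01025.
Payoff takes n = ⌈−ln(1 − rB₀/P)/ln(1+r)⌉ = ⌈5.392⌉ = 6 payments; the last is $1,684.88.
Total paid = 5·$4,280.98 + $1,684.88 = $23,089.78.
Total interest = total paid − principal = $23,089.78 − $22,347.00 = $742.78.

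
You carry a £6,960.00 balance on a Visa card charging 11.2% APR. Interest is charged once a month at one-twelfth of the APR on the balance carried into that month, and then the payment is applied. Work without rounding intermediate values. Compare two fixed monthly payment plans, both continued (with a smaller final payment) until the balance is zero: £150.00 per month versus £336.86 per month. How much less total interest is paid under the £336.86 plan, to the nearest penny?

£1,395.06

Monthly rate r = 11.2%/12 = 0.933333% = 0.00933333.
At £150.00/mo: n = ⌈−ln(1 − rB₀/P)/ln(1+r)⌉ = 62 payments (last £13.31); total interest = total paid − £6,960.00 = £2,203.31.
At £336.86/mo: 24 payments (last £20.47); total interest £808.25.
Interest saved = £2,203.31 − £808.25 = £1,395.06.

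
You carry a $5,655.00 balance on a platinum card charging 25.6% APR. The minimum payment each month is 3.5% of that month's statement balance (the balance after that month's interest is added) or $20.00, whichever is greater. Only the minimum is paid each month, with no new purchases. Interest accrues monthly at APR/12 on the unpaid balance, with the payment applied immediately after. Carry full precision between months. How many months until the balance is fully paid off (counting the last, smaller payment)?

Monthly rate r = 25.6%/12 = 2.13333% = 0.0213333.
While 3.5% of the post-interest balance exceeds $20.00, each month B ← (B·(1+r))·(1 − 0.035), i.e. B shrinks by the factor (1+r)·0.965 = 0.98559.
This holds for months 1–160. Entering month 161 the balance is $554.12; 3.5% of the post-interest balance is now below $20.00, so the flat $20.00 minimum applies from here.
From month 161 a fixed $20.00 at rate r clears $554.12 in 43 more payments. Total: 160 + 43 = 203 months.

203 months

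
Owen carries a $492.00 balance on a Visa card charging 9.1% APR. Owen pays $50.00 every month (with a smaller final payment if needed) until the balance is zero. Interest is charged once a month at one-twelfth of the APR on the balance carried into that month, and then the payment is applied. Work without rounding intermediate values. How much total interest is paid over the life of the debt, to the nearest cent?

Monthly rate r = 9.1%/12 = 0.758333% = 0.00758333.
Payoff takes n = ⌈−ln(1 − rB₀/P)/ln(1+r)⌉ = ⌈10.265⌉ = 11 payments; the last is $13.30.
Total paid = 10·$50.00 + $13.30 = $513.30.
Total interest = total paid − principal = $513.30 − $492.00 = $21.30.

$21.30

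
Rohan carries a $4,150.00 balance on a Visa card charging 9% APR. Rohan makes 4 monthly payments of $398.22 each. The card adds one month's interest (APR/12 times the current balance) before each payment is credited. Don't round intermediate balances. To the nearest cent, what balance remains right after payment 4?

Monthly rate r = 9%/12 = 0.75% = 0.0075.
Each month: B ← B·(1+r) − $398.22.
Month 1: interest $31.12; balance after payment $3,782.90.
Month 2: interest $28.37; balance after payment $3,413.06.
Month 3: interest $25.60; balance after payment $3,040.43.
Month 4: interest $22.80; balance after payment $2,665.02.

$2,665.02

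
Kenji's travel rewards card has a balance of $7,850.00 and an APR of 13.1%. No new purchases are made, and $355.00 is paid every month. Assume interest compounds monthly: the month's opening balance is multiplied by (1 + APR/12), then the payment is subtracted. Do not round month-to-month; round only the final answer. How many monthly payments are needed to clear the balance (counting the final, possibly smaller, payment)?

26 months

Monthly rate r = 13.1%/12 = 1.09167% = 0.0109167.
Recurrence: B ← B·(1+r) − $355.00.
Month 1: interest $85.70; balance after payment $7,580.70.
Month 2: interest $82.76; balance after payment $7,308.45.
Closed form: n = −ln(1 − rB₀/P)/ln(1+r) = −ln(0.7586)/ln(1.01092) ≈ 25.446, so the balance reaches zero during payment 26.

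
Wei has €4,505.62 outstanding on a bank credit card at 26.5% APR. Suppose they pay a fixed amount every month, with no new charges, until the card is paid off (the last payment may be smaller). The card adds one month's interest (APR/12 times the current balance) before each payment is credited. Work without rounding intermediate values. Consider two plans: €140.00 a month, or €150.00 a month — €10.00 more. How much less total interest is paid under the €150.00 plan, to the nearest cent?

Monthly rate r = 26.5%/12 = 2.20833% = 0.0220833.
At €140.00/mo: n = ⌈−ln(1 − rB₀/P)/ln(1+r)⌉ = 57 payments (last €109.92); total interest = total paid − €4,505.62 = €3,444.30.
At €150.00/mo: 50 payments (last €126.14); total interest €2,970.52.
Interest saved = €3,444.30 − €2,970.52 = €473.78.

€473.78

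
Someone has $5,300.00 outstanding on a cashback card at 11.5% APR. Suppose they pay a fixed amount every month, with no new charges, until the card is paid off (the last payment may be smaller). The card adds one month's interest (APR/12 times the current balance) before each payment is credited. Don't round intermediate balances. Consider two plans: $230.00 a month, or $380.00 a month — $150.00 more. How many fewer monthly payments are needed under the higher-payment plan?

Monthly rate r = 11.5%/12 = 0.958333% = 0.00958333.
At $230.00/mo: n = ⌈−ln(1 − rB₀/P)/ln(1+r)⌉ = 27 payments (last $37.53); total interest = total paid − $5,300.00 = $717.53.
At $380.00/mo: 16 payments (last $16.61); total interest $416.61.
Payments saved = 27 − 16 = 11.

11 fewer payments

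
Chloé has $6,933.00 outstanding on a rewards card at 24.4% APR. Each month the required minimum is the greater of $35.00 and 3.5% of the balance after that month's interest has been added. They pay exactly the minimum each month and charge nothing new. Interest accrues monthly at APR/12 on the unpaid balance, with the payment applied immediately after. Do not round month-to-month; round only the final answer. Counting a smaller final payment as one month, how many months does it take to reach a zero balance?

Monthly rate r = 24.4%/12 = 2.03333% = 0.0203333.
While 3.5% of the post-interest balance exceeds $35.00, each month B ← (B·(1+r))·(1 − 0.035), i.e. B shrinks by the factor (1+r)·0.965 = 0.98462.
This holds for months 1–127. Entering month 128 the balance is $968.58; 3.5% of the post-interest balance is now below $35.00, so the flat $35.00 minimum applies from here.
From month 128 a fixed $35.00 at rate r clears $968.58 in 42 more payments. Total: 127 + 42 = 169 months.

169 months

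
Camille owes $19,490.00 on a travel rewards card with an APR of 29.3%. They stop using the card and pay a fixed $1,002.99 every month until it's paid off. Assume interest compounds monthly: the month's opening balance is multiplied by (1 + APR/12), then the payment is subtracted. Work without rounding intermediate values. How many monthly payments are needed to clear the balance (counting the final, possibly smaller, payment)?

Monthly rate r = 29.3%/12 = 2.44167% = 0.0244167.
Recurrence: B ← B·(1+r) − $1,002.99.
Month 1: interest $475.88; balance after payment $18,962.89.
Month 2: interest $463.01; balance after payment $18,422.91.
Closed form: n = −ln(1 − rB₀/P)/ln(1+r) = −ln(0.52554)/ln(1.02442) ≈ 26.668, so the balance reaches zero during payment 27.

27 payments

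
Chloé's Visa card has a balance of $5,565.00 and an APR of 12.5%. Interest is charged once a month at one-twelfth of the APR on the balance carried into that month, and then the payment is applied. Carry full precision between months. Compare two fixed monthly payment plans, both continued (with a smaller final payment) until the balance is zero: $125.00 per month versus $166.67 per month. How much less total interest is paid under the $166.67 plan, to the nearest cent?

$642.36

Monthly rate r = 12.5%/12 = 1.04167% = 0.0104167.
At $125.00/mo: n = ⌈−ln(1 − rB₀/P)/ln(1+r)⌉ = 61 payments (last $16.81); total interest = total paid − $5,565.00 = $1,951.81.
At $166.67/mo: 42 payments (last $40.98); total interest $1,309.45.
Interest saved = $1,951.81 − $1,309.45 = $642.36.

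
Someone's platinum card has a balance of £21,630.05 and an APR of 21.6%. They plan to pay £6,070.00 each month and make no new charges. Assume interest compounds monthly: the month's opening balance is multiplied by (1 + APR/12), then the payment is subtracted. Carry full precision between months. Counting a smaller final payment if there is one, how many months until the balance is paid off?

4 payments

Monthly rate r = 21.6%/12 = 1.8% = 0.018.
Recurrence: B ← B·(1+r) − £6,070.00.
Month 1: interest £389.34; balance after payment £15,949.39.
Month 2: interest £287.09; balance after payment £10,166.48.
Month 3: interest £183.00; balance after payment £4,279.48.
Month 4: interest £77.03; balance after payment £0.00.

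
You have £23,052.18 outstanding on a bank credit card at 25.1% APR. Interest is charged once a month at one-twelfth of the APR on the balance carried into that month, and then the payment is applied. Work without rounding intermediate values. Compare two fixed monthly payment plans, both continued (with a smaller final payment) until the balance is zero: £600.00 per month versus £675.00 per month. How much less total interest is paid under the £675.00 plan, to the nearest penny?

Monthly rate r = 25.1%/12 = 2.09167% = 0.0209167.
At £600.00/mo: n = ⌈−ln(1 − rB₀/P)/ln(1+r)⌉ = 79 payments (last £379.85); total interest = total paid − £23,052.18 = £24,127.67.
At £675.00/mo: 61 payments (last £356.29); total interest £17,804.11.
Interest saved = £24,127.67 − £17,804.11 = £6,323.56.

£6,323.56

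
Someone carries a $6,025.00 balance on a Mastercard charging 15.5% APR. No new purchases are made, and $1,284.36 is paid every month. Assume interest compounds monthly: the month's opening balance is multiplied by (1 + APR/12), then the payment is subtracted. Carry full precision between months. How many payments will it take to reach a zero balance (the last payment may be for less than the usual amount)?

Monthly rate r = 15.5%/12 = 1.29167% = 0.0129167.
Recurrence: B ← B·(1+r) − $1,284.36.
Month 1: interest $77.82; balance after payment $4,818.46.
Month 2: interest $62.24; balance after payment $3,596.34.
Month 3: interest $46.45; balance after payment $2,358.43.
Month 4: interest $30.46; balance after payment $1,104.54.
Month 5: interest $14.27; balance after payment $0.00.

5 payments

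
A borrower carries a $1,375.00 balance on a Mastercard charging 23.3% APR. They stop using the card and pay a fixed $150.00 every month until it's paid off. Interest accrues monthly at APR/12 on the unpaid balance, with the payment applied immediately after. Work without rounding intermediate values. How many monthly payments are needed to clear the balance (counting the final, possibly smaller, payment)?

Monthly rate r = 23.3%/12 = 1.94167% = 0.0194167.
Recurrence: B ← B·(1+r) − $150.00.
Month 1: interest $26.70; balance after payment $1,251.70.
Month 2: interest $24.30; balance after payment $1,126.00.
Closed form: n = −ln(1 − rB₀/P)/ln(1+r) = −ln(0.82201)/ln(1.01942) ≈ 10.192, so the balance reaches zero during payment 11.

11 months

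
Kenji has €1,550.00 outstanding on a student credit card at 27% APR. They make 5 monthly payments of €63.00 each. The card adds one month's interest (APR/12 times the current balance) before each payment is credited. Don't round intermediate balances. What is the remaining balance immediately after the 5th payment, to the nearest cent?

Monthly rate r = 27%/12 = 2.25% = 0.0225.
Each month: B ← B·(1+r) − €63.00.
Month 1: interest €34.88; balance after payment €1,521.88.
Month 2: interest €34.24; balance after payment €1,493.12.
Month 3: interest €33.60; balance after payment €1,463.71.
Month 4: interest €32.93; balance after payment €1,433.65.
Month 5: interest €32.26; balance after payment €1,402.90.

€1,402.90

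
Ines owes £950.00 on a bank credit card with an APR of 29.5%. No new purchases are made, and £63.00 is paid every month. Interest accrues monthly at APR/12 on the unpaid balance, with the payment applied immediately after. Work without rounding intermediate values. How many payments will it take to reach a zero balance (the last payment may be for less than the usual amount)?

20 months

Monthly rate r = 29.5%/12 = 2.45833% = 0.0245833.
Recurrence: B ← B·(1+r) − £63.00.
Month 1: interest £23.35; balance after payment £910.35.
Month 2: interest £22.38; balance after payment £869.73.
Closed form: n = −ln(1 − rB₀/P)/ln(1+r) = −ln(0.6293)/ln(1.02458) ≈ 19.071, so the balance reaches zero during payment 20.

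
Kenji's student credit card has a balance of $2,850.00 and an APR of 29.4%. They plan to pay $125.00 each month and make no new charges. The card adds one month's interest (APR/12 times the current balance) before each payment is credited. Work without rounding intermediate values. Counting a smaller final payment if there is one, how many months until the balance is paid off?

34 months

Monthly rate r = 29.4%/12 = 2.45% = 0.0245.
Recurrence: B ← B·(1+r) − $125.00.
Month 1: interest $69.82; balance after payment $2,794.82.
Month 2: interest $68.47; balance after payment $2,738.30.
Closed form: n = −ln(1 − rB₀/P)/ln(1+r) = −ln(0.4414)/ln(1.0245) ≈ 33.787, so the balance reaches zero during payment 34.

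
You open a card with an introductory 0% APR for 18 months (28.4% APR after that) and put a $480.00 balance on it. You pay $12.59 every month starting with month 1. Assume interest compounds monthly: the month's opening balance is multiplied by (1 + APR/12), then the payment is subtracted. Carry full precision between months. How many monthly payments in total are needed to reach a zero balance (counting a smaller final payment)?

46 months

Promo months 1–18 at r₀ = 0%/12 = 0; months 19+ at r₁ = 28.4%/12 = 0.0236667.
After month 18 (no interest yet): B = $480.00 − 18·$12.59 = $253.38.
Then at r₁ with $12.59/mo: n₂ = −ln(1 − r₁·B/P)/ln(1+r₁) ≈ 27.65 → 28 more payments.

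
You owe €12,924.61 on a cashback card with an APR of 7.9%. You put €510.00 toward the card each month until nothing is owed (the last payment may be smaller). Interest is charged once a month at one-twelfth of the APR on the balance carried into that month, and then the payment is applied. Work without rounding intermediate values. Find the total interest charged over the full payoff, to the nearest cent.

€1,262.15

Monthly rate r = 7.9%/12 = 0.658333% = 0.00658333.
Payoff takes n = ⌈−ln(1 − rB₀/P)/ln(1+r)⌉ = ⌈27.817⌉ = 28 payments; the last is €416.76.
Total paid = 27·€510.00 + €416.76 = €14,186.76.
Total interest = total paid − principal = €14,186.76 − €12,924.61 = €1,262.15.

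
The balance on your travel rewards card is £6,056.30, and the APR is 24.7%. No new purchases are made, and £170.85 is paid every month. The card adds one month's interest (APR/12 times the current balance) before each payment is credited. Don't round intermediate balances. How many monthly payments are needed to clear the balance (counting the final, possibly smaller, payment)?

65 months

Monthly rate r = 24.7%/12 = 2.05833% = 0.0205833.
Recurrence: B ← B·(1+r) − £170.85.
Month 1: interest £124.66; balance after payment £6,010.11.
Month 2: interest £123.71; balance after payment £5,962.97.
Closed form: n = −ln(1 − rB₀/P)/ln(1+r) = −ln(0.27036)/ln(1.02058) ≈ 64.198, so the balance reaches zero during payment 65.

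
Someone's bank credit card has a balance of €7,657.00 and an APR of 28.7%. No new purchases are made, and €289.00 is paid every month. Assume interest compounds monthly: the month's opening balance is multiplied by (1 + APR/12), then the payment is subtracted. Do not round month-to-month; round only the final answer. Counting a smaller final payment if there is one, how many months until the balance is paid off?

Monthly rate r = 28.7%/12 = 2.39167% = 0.0239167.
Recurrence: B ← B·(1+r) − €289.00.
Month 1: interest €183.13; balance after payment €7,551.13.
Month 2: interest €180.60; balance after payment €7,442.73.
Closed form: n = −ln(1 − rB₀/P)/ln(1+r) = −ln(0.36633)/ln(1.02392) ≈ 42.488, so the balance reaches zero during payment 43.

43 months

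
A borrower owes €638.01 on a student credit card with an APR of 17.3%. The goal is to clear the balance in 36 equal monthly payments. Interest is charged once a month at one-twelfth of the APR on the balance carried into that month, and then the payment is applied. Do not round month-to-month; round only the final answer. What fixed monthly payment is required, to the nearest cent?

€22.84

Monthly rate r = 17.3%/12 = 1.44167% = 0.0144167.
Level-payment amortization: P = B₀·r / (1 − (1+r)^(−n)) = 638.01·0.0144167 / (1 − 1.01442^(−36)).
Denominator 1 − (1+r)^(−36) = 0.402675312.
P = 9.19798 / 0.402675312 ≈ 22.84.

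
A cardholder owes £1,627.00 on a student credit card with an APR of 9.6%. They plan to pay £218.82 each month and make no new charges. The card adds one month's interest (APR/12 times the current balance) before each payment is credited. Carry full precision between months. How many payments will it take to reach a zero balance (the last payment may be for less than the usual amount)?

8 months

Monthly rate r = 9.6%/12 = 0.8% = 0.008.
Recurrence: B ← B·(1+r) − £218.82.
Month 1: interest £13.02; balance after payment £1,421.20.
Month 2: interest £11.37; balance after payment £1,213.75.
Closed form: n = −ln(1 − rB₀/P)/ln(1+r) = −ln(0.94052)/ln(1.008) ≈ 7.696, so the balance reaches zero during payment 8.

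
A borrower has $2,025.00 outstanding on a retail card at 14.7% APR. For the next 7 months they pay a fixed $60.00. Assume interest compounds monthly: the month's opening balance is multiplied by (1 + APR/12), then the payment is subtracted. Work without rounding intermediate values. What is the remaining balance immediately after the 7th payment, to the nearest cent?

Monthly rate r = 14.7%/12 = 1.225% = 0.01225.
Each month: B ← B·(1+r) − $60.00.
Month 1: interest $24.81; balance after payment $1,989.81.
Month 2: interest $24.38; balance after payment $1,954.18.
Month 3: interest $23.94; balance after payment $1,918.12.
Month 4: interest $23.50; balance after payment $1,881.62.
Month 5: interest $23.05; balance after payment $1,844.67.
Month 6: interest $22.60; balance after payment $1,807.26.
Month 7: interest $22.14; balance after payment $1,769.40.

$1,769.40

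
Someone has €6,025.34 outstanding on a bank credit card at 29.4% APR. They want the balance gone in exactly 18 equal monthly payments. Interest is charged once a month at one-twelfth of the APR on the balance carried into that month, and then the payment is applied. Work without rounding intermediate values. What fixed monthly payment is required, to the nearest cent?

Monthly rate r = 29.4%/12 = 2.45% = 0.0245.
Level-payment amortization: P = B₀·r / (1 − (1+r)^(−n)) = 6025.34·0.0245 / (1 − 1.0245^(−18)).
Denominator 1 − (1+r)^(−18) = 0.353178167.
P = 147.621 / 0.353178167 ≈ 417.98.

€417.98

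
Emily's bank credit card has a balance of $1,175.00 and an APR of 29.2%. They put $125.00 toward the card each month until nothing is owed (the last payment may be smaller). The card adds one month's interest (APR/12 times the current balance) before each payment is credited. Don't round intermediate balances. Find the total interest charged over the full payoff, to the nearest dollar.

Monthly rate r = 29.2%/12 = 2.43333% = 0.0243333.
Payoff takes n = ⌈−ln(1 − rB₀/P)/ln(1+r)⌉ = ⌈10.803⌉ = 11 payments; the last is $100.59.
Total paid = 10·$125.00 + $100.59 = $1,350.59.
Total interest = total paid − principal = $1,350.59 − $1,175.00 = $175.59.

$176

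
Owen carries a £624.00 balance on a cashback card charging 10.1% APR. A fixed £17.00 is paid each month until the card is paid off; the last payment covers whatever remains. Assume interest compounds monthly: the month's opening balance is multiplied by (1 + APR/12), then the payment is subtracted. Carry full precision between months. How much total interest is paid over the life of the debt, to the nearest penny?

£125.52

Monthly rate r = 10.1%/12 = 0.841667% = 0.00841667.
Payoff takes n = ⌈−ln(1 − rB₀/P)/ln(1+r)⌉ = ⌈44.089⌉ = 45 payments; the last is £1.52.
Total paid = 44·£17.00 + £1.52 = £749.52.
Total interest = total paid − principal = £749.52 − £624.00 = £125.52.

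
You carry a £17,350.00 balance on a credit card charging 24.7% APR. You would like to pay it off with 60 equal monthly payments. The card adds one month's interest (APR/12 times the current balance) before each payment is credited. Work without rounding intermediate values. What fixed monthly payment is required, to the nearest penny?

£506.20

Monthly rate r = 24.7%/12 = 2.05833% = 0.0205833.
Level-payment amortization: P = B₀·r / (1 − (1+r)^(−n)) = 17350.00·0.0205833 / (1 − 1.02058^(−60)).
Denominator 1 − (1+r)^(−60) = 0.705495665.
P = 357.121 / 0.705495665 ≈ 506.20.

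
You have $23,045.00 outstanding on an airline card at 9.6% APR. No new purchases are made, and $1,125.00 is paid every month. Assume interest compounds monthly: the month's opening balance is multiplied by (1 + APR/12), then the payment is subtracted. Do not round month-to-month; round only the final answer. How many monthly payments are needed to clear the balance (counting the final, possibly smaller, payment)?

Monthly rate r = 9.6%/12 = 0.8% = 0.008.
Recurrence: B ← B·(1+r) − $1,125.00.
Month 1: interest $184.36; balance after payment $22,104.36.
Month 2: interest $176.83; balance after payment $21,156.19.
Closed form: n = −ln(1 − rB₀/P)/ln(1+r) = −ln(0.83612)/ln(1.008) ≈ 22.462, so the balance reaches zero during payment 23.

23 months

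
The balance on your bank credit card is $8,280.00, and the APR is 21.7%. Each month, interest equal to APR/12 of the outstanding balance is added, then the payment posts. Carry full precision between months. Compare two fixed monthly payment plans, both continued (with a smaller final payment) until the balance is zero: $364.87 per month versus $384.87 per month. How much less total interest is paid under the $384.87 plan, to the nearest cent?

Monthly rate r = 21.7%/12 = 1.80833% = 0.0180833.
At $364.87/mo: n = ⌈−ln(1 − rB₀/P)/ln(1+r)⌉ = 30 payments (last $174.29); total interest = total paid − $8,280.00 = $2,475.52.
At $384.87/mo: 28 payments (last $190.63); total interest $2,302.12.
Interest saved = $2,475.52 − $2,302.12 = $173.40.

$173.40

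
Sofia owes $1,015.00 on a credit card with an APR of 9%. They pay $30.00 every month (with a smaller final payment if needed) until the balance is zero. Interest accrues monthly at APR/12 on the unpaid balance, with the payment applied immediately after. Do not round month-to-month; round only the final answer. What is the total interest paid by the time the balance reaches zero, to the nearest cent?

$160.18

Monthly rate r = 9%/12 = 0.75% = 0.0075.
Payoff takes n = ⌈−ln(1 − rB₀/P)/ln(1+r)⌉ = ⌈39.172⌉ = 40 payments; the last is $5.18.
Total paid = 39·$30.00 + $5.18 = $1,175.18.
Total interest = total paid − principal = $1,175.18 − $1,015.00 = $160.18.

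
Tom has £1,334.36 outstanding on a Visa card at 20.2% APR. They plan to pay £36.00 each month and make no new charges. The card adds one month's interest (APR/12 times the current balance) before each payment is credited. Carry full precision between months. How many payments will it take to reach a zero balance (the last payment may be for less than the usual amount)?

Monthly rate r = 20.2%/12 = 1.68333% = 0.0168333.
Recurrence: B ← B·(1+r) − £36.00.
Month 1: interest £22.46; balance after payment £1,320.82.
Month 2: interest £22.23; balance after payment £1,307.06.
Closed form: n = −ln(1 − rB₀/P)/ln(1+r) = −ln(0.37606)/ln(1.01683) ≈ 58.587, so the balance reaches zero during payment 59.

59 months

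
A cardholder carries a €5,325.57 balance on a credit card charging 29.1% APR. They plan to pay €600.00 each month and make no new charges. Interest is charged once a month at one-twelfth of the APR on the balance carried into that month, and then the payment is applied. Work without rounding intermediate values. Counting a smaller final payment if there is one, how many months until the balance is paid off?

11 payments

Monthly rate r = 29.1%/12 = 2.425% = 0.02425.
Recurrence: B ← B·(1+r) − €600.00.
Month 1: interest €129.15; balance after payment €4,854.72.
Month 2: interest €117.73; balance after payment €4,372.44.
Closed form: n = −ln(1 − rB₀/P)/ln(1+r) = −ln(0.78476)/ln(1.02425) ≈ 10.116, so the balance reaches zero during payment 11.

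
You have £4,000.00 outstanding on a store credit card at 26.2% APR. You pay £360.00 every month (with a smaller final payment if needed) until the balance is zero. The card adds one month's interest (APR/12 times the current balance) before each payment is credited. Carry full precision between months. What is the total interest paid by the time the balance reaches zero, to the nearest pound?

£632

Monthly rate r = 26.2%/12 = 2.18333% = 0.0218333.
Payoff takes n = ⌈−ln(1 − rB₀/P)/ln(1+r)⌉ = ⌈12.865⌉ = 13 payments; the last is £311.70.
Total paid = 12·£360.00 + £311.70 = £4,631.70.
Total interest = total paid − principal = £4,631.70 − £4,000.00 = £631.70.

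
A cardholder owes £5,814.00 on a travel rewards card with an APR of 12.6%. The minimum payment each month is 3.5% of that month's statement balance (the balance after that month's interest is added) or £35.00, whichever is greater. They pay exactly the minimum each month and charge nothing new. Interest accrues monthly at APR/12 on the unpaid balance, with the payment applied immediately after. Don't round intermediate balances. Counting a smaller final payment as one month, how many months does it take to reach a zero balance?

Monthly rate r = 12.6%/12 = 1.05% = 0.0105.
While 3.5% of the post-interest balance exceeds £35.00, each month B ← (B·(1+r))·(1 − 0.035), i.e. B shrinks by the factor (1+r)·0.965 = 0.97513.
This holds for months 1–71. Entering month 72 the balance is £972.73; 3.5% of the post-interest balance is now below £35.00, so the flat £35.00 minimum applies from here.
From month 72 a fixed £35.00 at rate r clears £972.73 in 34 more payments. Total: 71 + 34 = 105 months.

105 months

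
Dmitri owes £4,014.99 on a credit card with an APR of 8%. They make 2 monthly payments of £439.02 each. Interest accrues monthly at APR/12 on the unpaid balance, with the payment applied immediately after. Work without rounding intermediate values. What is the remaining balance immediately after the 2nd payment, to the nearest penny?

£3,187.73

Monthly rate r = 8%/12 = 0.666667% = 0.00666667.
Each month: B ← B·(1+r) − £439.02.
Month 1: interest £26.77; balance after payment £3,602.74.
Month 2: interest £24.02; balance after payment £3,187.73.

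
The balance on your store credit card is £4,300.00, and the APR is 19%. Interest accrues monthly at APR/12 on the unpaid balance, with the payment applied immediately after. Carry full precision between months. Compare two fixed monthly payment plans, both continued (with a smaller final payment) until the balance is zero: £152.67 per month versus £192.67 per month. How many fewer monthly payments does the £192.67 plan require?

Monthly rate r = 19%/12 = 1.58333% = 0.0158333.
At £152.67/mo: n = ⌈−ln(1 − rB₀/P)/ln(1+r)⌉ = 38 payments (last £90.27); total interest = total paid − £4,300.00 = £1,439.06.
At £192.67/mo: 28 payments (last £145.33); total interest £1,047.42.
Payments saved = 38 − 28 = 10.

10 fewer payments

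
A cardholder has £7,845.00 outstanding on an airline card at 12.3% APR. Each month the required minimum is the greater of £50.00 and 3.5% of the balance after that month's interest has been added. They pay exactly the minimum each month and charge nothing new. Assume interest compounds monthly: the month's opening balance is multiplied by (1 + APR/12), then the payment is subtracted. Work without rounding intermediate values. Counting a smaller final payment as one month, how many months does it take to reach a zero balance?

101 months

Monthly rate r = 12.3%/12 = 1.025% = 0.01025.
While 3.5% of the post-interest balance exceeds £50.00, each month B ← (B·(1+r))·(1 − 0.035), i.e. B shrinks by the factor (1+r)·0.965 = 0.97489.
This holds for months 1–68. Entering month 69 the balance is £1,391.91; 3.5% of the post-interest balance is now below £50.00, so the flat £50.00 minimum applies from here.
From month 69 a fixed £50.00 at rate r clears £1,391.91 in 33 more payments. Total: 68 + 33 = 101 months.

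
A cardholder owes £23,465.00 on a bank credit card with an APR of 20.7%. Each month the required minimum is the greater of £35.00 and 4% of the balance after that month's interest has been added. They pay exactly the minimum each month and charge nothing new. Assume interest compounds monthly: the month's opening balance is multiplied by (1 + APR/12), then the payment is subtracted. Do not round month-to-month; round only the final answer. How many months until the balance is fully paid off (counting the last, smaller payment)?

172 months

Monthly rate r = 20.7%/12 = 1.725% = 0.01725.
While 4% of the post-interest balance exceeds £35.00, each month B ← (B·(1+r))·(1 − 0.04), i.e. B shrinks by the factor (1+r)·0.96 = 0.97656.
This holds for months 1–140. Entering month 141 the balance is £847.76; 4% of the post-interest balance is now below £35.00, so the flat £35.00 minimum applies from here.
From month 141 a fixed £35.00 at rate r clears £847.76 in 32 more payments. Total: 140 + 32 = 172 months.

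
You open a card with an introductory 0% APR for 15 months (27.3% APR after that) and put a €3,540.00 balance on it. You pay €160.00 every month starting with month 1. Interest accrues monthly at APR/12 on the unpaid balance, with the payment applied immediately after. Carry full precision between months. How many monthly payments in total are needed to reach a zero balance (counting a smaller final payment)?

Promo months 1–15 at r₀ = 0%/12 = 0; months 16+ at r₁ = 27.3%/12 = 0.02275.
After month 15 (no interest yet): B = €3,540.00 − 15·€160.00 = €1,140.00.
Then at r₁ with €160.00/mo: n₂ = −ln(1 − r₁·B/P)/ln(1+r₁) ≈ 7.86 → 8 more payments.

23 months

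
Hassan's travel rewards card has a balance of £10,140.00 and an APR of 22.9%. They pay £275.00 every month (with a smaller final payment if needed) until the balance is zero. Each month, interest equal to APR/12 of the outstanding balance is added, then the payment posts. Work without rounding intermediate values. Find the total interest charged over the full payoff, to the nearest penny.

Monthly rate r = 22.9%/12 = 1.90833% = 0.0190833.
Payoff takes n = ⌈−ln(1 − rB₀/P)/ln(1+r)⌉ = ⌈64.339⌉ = 65 payments; the last is £93.74.
Total paid = 64·£275.00 + £93.74 = £17,693.74.
Total interest = total paid − principal = £17,693.74 − £10,140.00 = £7,553.74.

£7,553.74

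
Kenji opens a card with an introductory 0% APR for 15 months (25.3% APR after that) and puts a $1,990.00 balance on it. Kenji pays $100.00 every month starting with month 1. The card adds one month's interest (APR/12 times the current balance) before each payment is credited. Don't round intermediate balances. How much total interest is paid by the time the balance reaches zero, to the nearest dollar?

$33

Promo months 1–15 at r₀ = 0%/12 = 0; months 16+ at r₁ = 25.3%/12 = 0.0210833.
After month 15 (no interest yet): B = $1,990.00 − 15·$100.00 = $490.00.
Then at r₁ with $100.00/mo: n₂ = −ln(1 − r₁·B/P)/ln(1+r₁) ≈ 5.23 → 6 more payments.
Total paid = 20·$100.00 + $22.82 = $2,022.82; interest = $2,022.82 − $1,990.00 = $32.82.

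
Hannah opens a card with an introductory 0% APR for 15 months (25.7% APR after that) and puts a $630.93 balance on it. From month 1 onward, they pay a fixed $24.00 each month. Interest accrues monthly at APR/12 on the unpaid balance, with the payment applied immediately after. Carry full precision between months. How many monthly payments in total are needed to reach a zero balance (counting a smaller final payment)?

29 payments

Promo months 1–15 at r₀ = 0%/12 = 0; months 16+ at r₁ = 25.7%/12 = 0.0214167.
After month 15 (no interest yet): B = $630.93 − 15·$24.00 = $270.93.
Then at r₁ with $24.00/mo: n₂ = −ln(1 − r₁·B/P)/ln(1+r₁) ≈ 13.06 → 14 more payments.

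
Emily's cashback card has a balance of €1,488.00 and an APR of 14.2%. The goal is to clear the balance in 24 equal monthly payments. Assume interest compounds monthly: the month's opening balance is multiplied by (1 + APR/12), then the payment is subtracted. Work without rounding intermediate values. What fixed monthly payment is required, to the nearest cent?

€71.58

Monthly rate r = 14.2%/12 = 1.18333% = 0.0118333.
Level-payment amortization: P = B₀·r / (1 − (1+r)^(−n)) = 1488.00·0.0118333 / (1 − 1.01183^(−24)).
Denominator 1 − (1+r)^(−24) = 0.245977301.
P = 17.608 / 0.245977301 ≈ 71.58.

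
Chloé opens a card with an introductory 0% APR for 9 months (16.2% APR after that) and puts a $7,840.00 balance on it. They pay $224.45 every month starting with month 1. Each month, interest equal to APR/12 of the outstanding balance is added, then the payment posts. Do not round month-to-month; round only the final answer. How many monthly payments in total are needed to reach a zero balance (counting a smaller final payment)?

42 months

Promo months 1–9 at r₀ = 0%/12 = 0; months 10+ at r₁ = 16.2%/12 = 0.0135.
After month 9 (no interest yet): B = $7,840.00 − 9·$224.45 = $5,819.95.
Then at r₁ with $224.45/mo: n₂ = −ln(1 − r₁·B/P)/ln(1+r₁) ≈ 32.13 → 33 more payments.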